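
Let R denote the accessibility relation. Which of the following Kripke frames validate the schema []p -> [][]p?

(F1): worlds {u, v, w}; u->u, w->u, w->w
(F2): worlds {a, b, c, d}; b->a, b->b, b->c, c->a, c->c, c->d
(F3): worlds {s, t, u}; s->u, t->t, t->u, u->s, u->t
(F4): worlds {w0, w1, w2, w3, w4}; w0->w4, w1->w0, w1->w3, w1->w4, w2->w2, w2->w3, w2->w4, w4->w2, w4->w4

Frame correspondent (Sahlqvist): forall x forall y forall z (Rxy & Ryz -> Rxz) — i.e. transitivity.
(F1): condition met.
(F2): fails — Rbc and Rcd but not Rbd.
(F3): fails — Rut and Rtu but not Ruu.
(F4): fails — Rw0w4 and Rw4w2 but not Rw0w2.

(F1)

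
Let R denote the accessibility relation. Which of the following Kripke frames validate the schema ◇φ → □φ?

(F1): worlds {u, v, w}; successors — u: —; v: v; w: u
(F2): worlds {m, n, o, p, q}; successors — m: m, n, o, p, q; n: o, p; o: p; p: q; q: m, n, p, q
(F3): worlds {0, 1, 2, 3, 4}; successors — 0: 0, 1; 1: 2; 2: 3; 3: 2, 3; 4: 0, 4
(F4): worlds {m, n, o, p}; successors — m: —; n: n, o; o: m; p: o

The schema corresponds to partial functionality: ∀x ∀y ∀z (Rxy ∧ Rxz → y = z).
(F1): satisfies the condition.
(F2): fails — m sees both m and n.
(F3): fails — 0 sees both 0 and 1.
(F4): fails — n sees both n and o.
Valid on: (F1).

(F1)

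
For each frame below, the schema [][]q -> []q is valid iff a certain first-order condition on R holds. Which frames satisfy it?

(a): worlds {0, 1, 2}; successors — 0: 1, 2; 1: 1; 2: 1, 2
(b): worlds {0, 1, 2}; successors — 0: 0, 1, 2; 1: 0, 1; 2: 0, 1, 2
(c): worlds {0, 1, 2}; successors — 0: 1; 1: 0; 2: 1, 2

(a), (b)

Frame correspondent (Sahlqvist): forall x forall y (Rxy -> exists z (Rxz & Rzy)) — i.e. density.
(a): holds.
(b): holds.
(c): fails — R01 but no z with R0z and Rz1.
Valid on: (a), (b).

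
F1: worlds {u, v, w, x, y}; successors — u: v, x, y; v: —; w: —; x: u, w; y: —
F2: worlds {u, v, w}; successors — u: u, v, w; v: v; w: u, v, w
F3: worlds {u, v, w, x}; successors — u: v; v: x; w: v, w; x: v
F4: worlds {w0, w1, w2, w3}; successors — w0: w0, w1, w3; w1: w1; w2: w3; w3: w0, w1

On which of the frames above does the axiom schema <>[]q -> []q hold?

Frame correspondent (Sahlqvist): forall x forall y forall z (Rxy & Rxz -> Ryz) — i.e. the Euclidean property.
F1: fails — Ruv and Ruv but not Rvv.
F2: fails — Ruv and Ruw but not Rvw.
F3: fails — Ruv and Ruv but not Rvv.
F4: fails — Rw0w1 and Rw0w0 but not Rw1w0.
Valid on no frame.

none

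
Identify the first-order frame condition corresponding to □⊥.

Emptiness of R

This schema is the Ver axiom.
It corresponds to emptiness of R: ∀x ∀y ¬Rxy.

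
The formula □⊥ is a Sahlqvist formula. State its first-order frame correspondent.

This is the Ver axiom.
It corresponds to emptiness of R: ∀x ∀y ¬Rxy.

emptiness of R: ∀x ∀y ¬Rxy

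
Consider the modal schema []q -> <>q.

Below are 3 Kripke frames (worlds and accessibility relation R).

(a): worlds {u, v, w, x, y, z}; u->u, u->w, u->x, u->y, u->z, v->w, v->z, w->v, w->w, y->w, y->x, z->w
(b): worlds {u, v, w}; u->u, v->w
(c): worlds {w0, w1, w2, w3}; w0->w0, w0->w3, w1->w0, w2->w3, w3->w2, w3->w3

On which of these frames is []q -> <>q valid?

(c)

The schema corresponds to seriality: forall x exists y Rxy.
(a): fails — world x has no successor.
(b): fails — world w has no successor.
(c): condition met.
Valid on: (c).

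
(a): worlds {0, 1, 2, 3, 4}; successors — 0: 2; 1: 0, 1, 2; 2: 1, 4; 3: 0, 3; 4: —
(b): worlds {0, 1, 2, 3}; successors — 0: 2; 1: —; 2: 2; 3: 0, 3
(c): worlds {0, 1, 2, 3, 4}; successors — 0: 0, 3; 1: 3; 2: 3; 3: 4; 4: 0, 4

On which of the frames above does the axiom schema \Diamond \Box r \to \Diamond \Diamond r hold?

(b), (c)

The schema corresponds to a generalized confluence (Geach) condition: \forall x \forall y (xRy \to \exists w (yRw \wedge x R^2 w)).
(a): fails — 2R4 but no w with 4Rw and 2R²w.
(b): satisfies the condition.
(c): satisfies the condition.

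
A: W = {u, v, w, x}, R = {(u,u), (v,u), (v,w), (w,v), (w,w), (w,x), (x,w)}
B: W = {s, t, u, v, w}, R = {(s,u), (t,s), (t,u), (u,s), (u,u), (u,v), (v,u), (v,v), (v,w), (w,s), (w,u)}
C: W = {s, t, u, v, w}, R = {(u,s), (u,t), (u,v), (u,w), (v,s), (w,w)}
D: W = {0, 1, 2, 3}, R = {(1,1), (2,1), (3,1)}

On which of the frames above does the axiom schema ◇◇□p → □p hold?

D

This is the axiom for a generalized confluence (Geach) condition; its first-order frame correspondent is ∀x ∀y ∀z ((xR²y ∧ xRz) → ∃w (yRw ∧ z = w)).
A: fails — vR²u, vRw but no t with uRt and w=t.
B: fails — tR²s, tRs but no w* with sRw* and s=w*.
C: fails — uR²s, uRs but no w* with sRw* and s=w*.
D: satisfies the condition.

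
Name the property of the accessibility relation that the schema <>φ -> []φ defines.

Partial functionality

This schema is the CD axiom.
Its frame correspondent is partial functionality — forall x forall y forall z (Rxy & Rxz -> y = z).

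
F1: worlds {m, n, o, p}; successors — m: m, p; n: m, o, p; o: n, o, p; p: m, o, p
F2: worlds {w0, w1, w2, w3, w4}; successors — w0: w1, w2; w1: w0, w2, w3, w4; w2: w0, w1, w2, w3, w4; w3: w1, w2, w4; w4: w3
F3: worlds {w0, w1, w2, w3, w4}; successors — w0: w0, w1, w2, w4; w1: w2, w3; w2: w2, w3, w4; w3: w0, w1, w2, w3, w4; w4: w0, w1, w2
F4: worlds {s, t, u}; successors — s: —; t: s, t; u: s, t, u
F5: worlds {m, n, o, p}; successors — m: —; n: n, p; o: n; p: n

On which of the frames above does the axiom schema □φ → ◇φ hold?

F1, F2, F3

The schema corresponds to seriality: ∀x ∃y Rxy.
F1: condition met.
F2: condition met.
F3: condition met.
F4: fails — world s has no successor.
F5: fails — world m has no successor.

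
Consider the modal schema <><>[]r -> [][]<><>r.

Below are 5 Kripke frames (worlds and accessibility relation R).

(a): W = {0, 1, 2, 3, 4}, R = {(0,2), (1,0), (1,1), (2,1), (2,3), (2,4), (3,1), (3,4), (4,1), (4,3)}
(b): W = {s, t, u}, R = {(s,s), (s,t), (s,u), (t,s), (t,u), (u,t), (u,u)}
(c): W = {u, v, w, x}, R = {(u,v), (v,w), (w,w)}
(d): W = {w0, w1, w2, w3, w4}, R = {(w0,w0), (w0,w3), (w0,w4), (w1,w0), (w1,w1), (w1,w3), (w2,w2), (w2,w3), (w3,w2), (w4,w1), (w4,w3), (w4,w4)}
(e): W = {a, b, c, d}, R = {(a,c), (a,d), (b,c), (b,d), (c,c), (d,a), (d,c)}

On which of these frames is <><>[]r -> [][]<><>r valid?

(b), (c), (d), (e)

This is the axiom for a generalized confluence (Geach) condition; its first-order frame correspondent is forall x forall y forall z ((x R^2 y & x R^2 z) -> exists w (yRw & z R^2 w)).
(a): fails — 1R²0, 1R²0 but no w with 0Rw and 0R²w.
(b): ✓.
(c): ✓.
(d): ✓.
(e): ✓.
Valid on: (b), (c), (d), (e).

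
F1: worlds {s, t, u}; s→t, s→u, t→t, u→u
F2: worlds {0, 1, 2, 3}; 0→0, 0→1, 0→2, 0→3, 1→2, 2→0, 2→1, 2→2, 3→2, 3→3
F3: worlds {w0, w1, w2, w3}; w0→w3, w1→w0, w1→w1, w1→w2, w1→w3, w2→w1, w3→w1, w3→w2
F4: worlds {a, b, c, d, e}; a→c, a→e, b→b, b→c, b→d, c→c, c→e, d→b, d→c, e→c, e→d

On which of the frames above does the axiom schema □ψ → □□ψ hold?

This is the axiom for transitivity; its first-order frame correspondent is ∀x ∀y ∀z (Rxy ∧ Ryz → Rxz).
F1: condition met.
F2: fails — R32 and R20 but not R30.
F3: fails — Rw3w1 and Rw1w0 but not Rw3w0.
F4: fails — Rbc and Rce but not Rbe.
Valid on: F1.

F1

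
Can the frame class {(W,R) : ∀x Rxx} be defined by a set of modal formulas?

Yes, by □p → p

Yes: it is reflexivity, defined by the T schema □p → p.
Suppose □p→p is valid. At any x set V(p)={w : Rxw}. Then □p holds at x, so p holds at x, i.e. Rxx.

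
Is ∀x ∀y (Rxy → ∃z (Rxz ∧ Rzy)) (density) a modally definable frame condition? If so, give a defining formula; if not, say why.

The condition is density. A defining modal formula is □□r → □r.
Suppose □□r→□r is valid. Take Rxy and set V(r)={w : xR²w}. Then □□r at x, so □r at x, so r at y, i.e. ∃z(Rxz∧Rzy).

Yes — defined by □□r → □r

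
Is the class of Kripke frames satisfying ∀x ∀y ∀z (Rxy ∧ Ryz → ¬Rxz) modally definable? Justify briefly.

Not modally definable

Any modally definable frame class is closed under surjective bounded morphisms.
The 3-cycle (worlds w0,w1,w2 with w0→w1→w2→w0) is intransitive. Mapping every world to a single reflexive point • is a surjective bounded morphism; the reflexive point is not intransitive (R••∧R•• but R••).
Hence intransitivity is not modally definable.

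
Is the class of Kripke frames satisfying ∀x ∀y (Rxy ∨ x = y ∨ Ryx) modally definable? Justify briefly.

If a class were modally definable it would be closed under disjoint unions (Goldblatt–Thomason).
Take 4 disjoint single-world reflexive frames: each is trivially connected, but their disjoint union has 4 worlds with no edge between distinct components, so it is not connected.
So no modal formula (or set of formulas) defines exactly the connected frames.

No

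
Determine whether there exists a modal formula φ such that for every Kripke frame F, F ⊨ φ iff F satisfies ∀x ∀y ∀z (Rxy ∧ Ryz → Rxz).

Yes — defined by □q → □□q

Yes: it is transitivity, defined by the 4 schema □q → □□q.
Suppose □q→□□q is valid. Take Rxy, Ryz and set V(q)={w : Rxw}. Then □q at x, so □□q at x, so □q at y, so q at z, i.e. Rxz.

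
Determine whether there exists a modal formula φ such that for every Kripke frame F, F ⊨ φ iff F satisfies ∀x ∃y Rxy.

Yes, by □q → ◇q

This is a Sahlqvist condition; the D axiom □q → ◇q defines it.
Suppose □q→◇q is valid. At any x set V(q)=W. Then □q at x, so ◇q at x, so x has a successor.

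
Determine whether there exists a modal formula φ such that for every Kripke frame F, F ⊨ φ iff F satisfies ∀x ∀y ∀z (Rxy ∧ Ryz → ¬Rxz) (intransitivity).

Modal frame validity is preserved under surjective bounded morphisms.
The 7-cycle (worlds s,t,u,v,w,x,y with s→t→u→v→w→x→y→s) is intransitive. Mapping every world to a single reflexive point • is a surjective bounded morphism; the reflexive point is not intransitive (R••∧R•• but R••).
Hence intransitivity is not modally definable.

No — not modally definable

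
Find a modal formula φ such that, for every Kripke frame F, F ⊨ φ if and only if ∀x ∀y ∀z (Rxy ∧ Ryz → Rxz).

□q → □□q

A defining formula is □q → □□q (the 4 axiom).
Suppose □q→□□q is valid. Take Rxy, Ryz and set V(q)={w : Rxw}. Then □q at x, so □□q at x, so □q at y, so q at z, i.e. Rxz.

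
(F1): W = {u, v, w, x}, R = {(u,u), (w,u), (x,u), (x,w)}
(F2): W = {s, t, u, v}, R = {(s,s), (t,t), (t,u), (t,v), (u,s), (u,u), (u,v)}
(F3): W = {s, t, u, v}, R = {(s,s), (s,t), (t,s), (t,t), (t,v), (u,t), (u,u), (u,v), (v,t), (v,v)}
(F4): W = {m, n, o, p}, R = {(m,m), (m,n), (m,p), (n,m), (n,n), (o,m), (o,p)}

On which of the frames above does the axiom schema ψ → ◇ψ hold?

The schema corresponds to reflexivity: ∀x Rxx.
(F1): fails — world v does not see itself.
(F2): fails — world v does not see itself.
(F3): condition met.
(F4): fails — world o does not see itself.
Valid on: (F3).

(F3)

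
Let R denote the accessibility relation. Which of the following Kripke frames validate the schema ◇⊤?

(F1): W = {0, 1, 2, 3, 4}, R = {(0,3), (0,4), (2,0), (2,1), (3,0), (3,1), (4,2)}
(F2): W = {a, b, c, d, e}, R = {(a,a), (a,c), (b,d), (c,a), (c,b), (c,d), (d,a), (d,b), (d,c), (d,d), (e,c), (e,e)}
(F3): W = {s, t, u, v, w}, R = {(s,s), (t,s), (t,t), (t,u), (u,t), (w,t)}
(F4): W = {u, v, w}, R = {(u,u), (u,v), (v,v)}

(F2)

This is the axiom for seriality; its first-order frame correspondent is ∀x ∃y Rxy.
(F1): fails — world 1 has no successor.
(F2): holds.
(F3): fails — world v has no successor.
(F4): fails — world w has no successor.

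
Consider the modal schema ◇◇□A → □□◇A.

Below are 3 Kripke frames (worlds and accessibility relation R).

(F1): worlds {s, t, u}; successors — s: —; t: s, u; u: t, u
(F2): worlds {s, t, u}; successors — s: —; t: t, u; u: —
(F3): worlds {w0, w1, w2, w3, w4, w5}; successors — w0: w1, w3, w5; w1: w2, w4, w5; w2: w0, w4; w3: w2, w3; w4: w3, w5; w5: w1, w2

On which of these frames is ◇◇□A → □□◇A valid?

The schema corresponds to a generalized confluence (Geach) condition: ∀x ∀y ∀z ((xR²y ∧ xR²z) → ∃w (yRw ∧ zRw)).
(F1): fails — uR²s, uR²s but no w with sRw and sRw.
(F2): fails — tR²t, tR²u but no w with tRw and uRw.
(F3): fails — w0R²w2, w0R²w3 but no w with w2Rw and w3Rw.

none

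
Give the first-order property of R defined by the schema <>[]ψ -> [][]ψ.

This is a Sahlqvist (Geach-type) schema ◇^1□^1ψ → □^2◇^0ψ.
Minimal-valuation argument: fix x; take any y with xR^1y and any z with xR^2z. Set V(ψ) to the set of worlds R-reachable from y in exactly 1 step. Then □^1ψ holds at y, so the antecedent holds at x; validity forces ◇^0ψ at z, giving a w with zR^0w and yR^1w.
First-order correspondent: forall x forall y forall z ((xRy & x R^2 z) -> exists w (yRw & z = w)).

forall x forall y forall z ((xRy & x R^2 z) -> exists w (yRw & z = w))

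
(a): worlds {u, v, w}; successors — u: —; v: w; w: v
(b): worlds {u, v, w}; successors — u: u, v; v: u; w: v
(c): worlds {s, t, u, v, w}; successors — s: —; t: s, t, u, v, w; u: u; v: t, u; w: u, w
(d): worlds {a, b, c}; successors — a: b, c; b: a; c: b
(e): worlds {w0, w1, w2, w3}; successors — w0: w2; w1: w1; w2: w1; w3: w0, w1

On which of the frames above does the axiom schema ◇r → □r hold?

This is the axiom for partial functionality; its first-order frame correspondent is ∀x ∀y ∀z (Rxy ∧ Rxz → y = z).
(a): satisfies the condition.
(b): fails — u sees both u and v.
(c): fails — t sees both s and t.
(d): fails — a sees both b and c.
(e): fails — w3 sees both w0 and w1.

(a)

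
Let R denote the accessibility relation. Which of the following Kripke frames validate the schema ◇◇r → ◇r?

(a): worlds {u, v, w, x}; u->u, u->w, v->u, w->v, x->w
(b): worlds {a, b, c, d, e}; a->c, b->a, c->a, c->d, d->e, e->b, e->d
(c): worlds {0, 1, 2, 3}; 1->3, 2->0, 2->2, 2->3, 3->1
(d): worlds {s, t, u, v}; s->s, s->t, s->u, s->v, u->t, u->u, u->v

(d)

This is the axiom for transitivity; its first-order frame correspondent is ∀x ∀y ∀z (Rxy ∧ Ryz → Rxz).
(a): fails — Rxw and Rwv but not Rxv.
(b): fails — Rde and Reb but not Rdb.
(c): fails — R31 and R13 but not R33.
(d): holds.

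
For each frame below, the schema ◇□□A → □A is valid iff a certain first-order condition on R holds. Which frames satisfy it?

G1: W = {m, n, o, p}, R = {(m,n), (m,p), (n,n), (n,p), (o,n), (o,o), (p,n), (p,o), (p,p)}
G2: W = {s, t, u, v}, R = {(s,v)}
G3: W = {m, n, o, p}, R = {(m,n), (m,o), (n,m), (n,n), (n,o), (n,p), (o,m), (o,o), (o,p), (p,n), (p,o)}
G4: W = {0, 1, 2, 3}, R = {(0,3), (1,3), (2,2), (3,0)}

G1, G3, G4

Frame correspondent (Sahlqvist): ∀x ∀y ∀z ((xRy ∧ xRz) → ∃w (yR²w ∧ z = w)) — i.e. a generalized confluence (Geach) condition.
G1: condition met.
G2: fails — sRv, sRv but no w with vR²w and v=w.
G3: condition met.
G4: condition met.
Valid on: G1, G3, G4.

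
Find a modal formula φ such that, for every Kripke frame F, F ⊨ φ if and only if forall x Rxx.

This is reflexivity; the standard corresponding axiom is T: □p → p.
Suppose □p→p is valid. At any x set V(p)={w : Rxw}. Then □p holds at x, so p holds at x, i.e. Rxx.

□p → p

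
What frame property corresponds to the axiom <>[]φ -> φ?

symmetry: forall x forall y (Rxy -> Ryx)

This is frame-equivalent to φ → □◇φ (substitute ¬φ for φ and contrapose).
Suppose φ→□◇φ is valid. Take Rxy and set V(φ)={x}. Then φ at x, so □◇φ at x, so ◇φ at y, so some z with Ryz has φ; z=x, i.e. Ryx.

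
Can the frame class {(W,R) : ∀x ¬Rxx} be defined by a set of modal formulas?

No — not modally definable

If a class were modally definable it would be closed under surjective bounded morphisms (Goldblatt–Thomason).
The 5-cycle (worlds s,t,u,v,w with s→t→u→v→w→s) is irreflexive, and the map sending every world to a single reflexive point • is a surjective bounded morphism (forth: every edge maps to (•,•); back: every world has a successor). So any modal formula valid on the 5-cycle is also valid on the reflexive point, which is not irreflexive.
So no modal formula (or set of formulas) defines exactly the irreflexive frames.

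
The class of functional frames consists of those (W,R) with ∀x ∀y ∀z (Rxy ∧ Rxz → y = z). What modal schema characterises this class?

The condition is partial functionality. The CD schema ◇s → □s defines it.
Suppose ◇s→□s is valid. Take Rxy, Rxz and set V(s)={y}. Then ◇s at x, so □s at x, so s at z, i.e. z=y.

◇s → □s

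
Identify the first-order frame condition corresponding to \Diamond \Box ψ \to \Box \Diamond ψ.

Suppose ◇□ψ→□◇ψ is valid. Take Rxy, Rxz and set V(ψ)={w : Ryw}. Then □ψ at y so ◇□ψ at x, so □◇ψ at x, so ◇ψ at z, giving w with Rzw and Ryw.

Convergence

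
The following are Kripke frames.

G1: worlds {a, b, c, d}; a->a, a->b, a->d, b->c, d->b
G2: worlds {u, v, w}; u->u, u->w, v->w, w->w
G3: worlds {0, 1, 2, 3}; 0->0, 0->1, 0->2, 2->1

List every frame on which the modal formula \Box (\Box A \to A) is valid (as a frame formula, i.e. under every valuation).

G2

Frame correspondent (Sahlqvist): \forall x \forall y (Rxy \to Ryy) — i.e. shift-reflexivity.
G1: fails — Rbc but not Rcc.
G2: holds.
G3: fails — R01 but not R11.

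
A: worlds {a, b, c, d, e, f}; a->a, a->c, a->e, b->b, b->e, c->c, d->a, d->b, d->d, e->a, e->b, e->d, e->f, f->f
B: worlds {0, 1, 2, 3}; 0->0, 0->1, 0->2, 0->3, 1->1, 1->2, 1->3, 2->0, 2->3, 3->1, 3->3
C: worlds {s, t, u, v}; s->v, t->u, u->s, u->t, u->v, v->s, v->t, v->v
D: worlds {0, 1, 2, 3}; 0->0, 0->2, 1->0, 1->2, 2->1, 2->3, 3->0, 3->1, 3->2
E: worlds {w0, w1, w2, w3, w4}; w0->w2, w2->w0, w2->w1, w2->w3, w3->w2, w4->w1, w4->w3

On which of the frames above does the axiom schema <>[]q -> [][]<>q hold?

B

Frame correspondent (Sahlqvist): forall x forall y forall z ((xRy & x R^2 z) -> exists w (yRw & zRw)) — i.e. a generalized confluence (Geach) condition.
A: fails — aRa, aR²f but no w with aRw and fRw.
B: condition met.
C: fails — sRv, sR²t but no w with vRw and tRw.
D: fails — 0R0, 0R²2 but no w with 0Rw and 2Rw.
E: fails — w0Rw2, w0R²w0 but no w with w2Rw and w0Rw.
Valid on: B.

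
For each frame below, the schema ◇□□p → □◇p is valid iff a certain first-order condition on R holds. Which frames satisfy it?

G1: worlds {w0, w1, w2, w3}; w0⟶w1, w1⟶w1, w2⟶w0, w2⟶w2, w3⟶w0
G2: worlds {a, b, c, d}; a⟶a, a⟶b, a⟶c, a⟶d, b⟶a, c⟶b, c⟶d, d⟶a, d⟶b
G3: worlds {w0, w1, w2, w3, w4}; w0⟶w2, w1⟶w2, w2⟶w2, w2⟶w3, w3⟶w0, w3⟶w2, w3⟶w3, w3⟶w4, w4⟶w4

G2

This is the axiom for a generalized confluence (Geach) condition; its first-order frame correspondent is ∀x ∀y ∀z ((xRy ∧ xRz) → ∃w (yR²w ∧ zRw)).
G1: fails — w2Rw0, w2Rw2 but no w with w0R²w and w2Rw.
G2: satisfies the condition.
G3: fails — w3Rw0, w3Rw4 but no w with w0R²w and w4Rw.
Valid on: G2.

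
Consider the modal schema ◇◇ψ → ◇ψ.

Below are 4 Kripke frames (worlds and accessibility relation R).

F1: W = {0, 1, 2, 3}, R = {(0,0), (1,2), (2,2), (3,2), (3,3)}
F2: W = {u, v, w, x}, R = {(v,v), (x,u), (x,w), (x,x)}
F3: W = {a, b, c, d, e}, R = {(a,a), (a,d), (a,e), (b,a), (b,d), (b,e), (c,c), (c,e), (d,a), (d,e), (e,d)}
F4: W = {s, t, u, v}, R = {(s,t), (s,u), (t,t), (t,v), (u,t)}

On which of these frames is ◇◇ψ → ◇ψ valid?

This is the axiom for a generalized confluence (Geach) condition; its first-order frame correspondent is ∀x ∀y (xR²y → ∃w (y = w ∧ xRw)).
F1: satisfies the condition.
F2: satisfies the condition.
F3: fails — cR²d but no w with d=w and cRw.
F4: fails — sR²v but no w with v=w and sRw.

F1, F2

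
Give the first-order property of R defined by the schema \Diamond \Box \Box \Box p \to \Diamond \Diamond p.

\forall x \forall y (xRy \to \exists w (y R^3 w \wedge x R^2 w))

This is a Sahlqvist (Geach-type) schema ◇^1□^3p → □^0◇^2p.
First-order correspondent: \forall x \forall y (xRy \to \exists w (y R^3 w \wedge x R^2 w)).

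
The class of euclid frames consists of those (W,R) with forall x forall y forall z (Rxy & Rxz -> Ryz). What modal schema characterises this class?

This is the Euclidean property; the standard corresponding axiom is 5: ◇q → □◇q.
Suppose ◇q→□◇q is valid. Take Rxy, Rxz and set V(q)={y}. Then ◇q at x, so □◇q at x, so ◇q at z, so some w with Rzw has q; w=y, i.e. Rzy. By symmetry of the argument, Ryz.

◇q → □◇q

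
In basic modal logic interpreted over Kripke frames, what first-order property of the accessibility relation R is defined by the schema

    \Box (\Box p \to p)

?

shift-reflexivity

Suppose □(□p→p) is valid. Take Rxy and set V(p)={w : Ryw}. Then at y, □p holds; since □(□p→p) at x, □p→p at y, so p at y, i.e. Ryy.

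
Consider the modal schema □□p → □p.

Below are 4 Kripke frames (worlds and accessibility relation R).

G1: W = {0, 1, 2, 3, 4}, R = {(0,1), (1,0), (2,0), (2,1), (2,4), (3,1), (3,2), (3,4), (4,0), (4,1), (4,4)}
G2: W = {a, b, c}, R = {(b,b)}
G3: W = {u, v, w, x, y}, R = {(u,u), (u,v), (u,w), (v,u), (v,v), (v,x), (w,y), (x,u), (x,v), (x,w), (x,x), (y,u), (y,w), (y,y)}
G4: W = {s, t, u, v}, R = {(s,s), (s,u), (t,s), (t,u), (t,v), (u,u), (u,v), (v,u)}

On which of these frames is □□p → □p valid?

G2, G3, G4

This is the axiom for density; its first-order frame correspondent is ∀x ∀y (Rxy → ∃z (Rxz ∧ Rzy)).
G1: fails — R10 but no z with R1z and Rz0.
G2: satisfies the condition.
G3: satisfies the condition.
G4: satisfies the condition.
Valid on: G2, G3, G4.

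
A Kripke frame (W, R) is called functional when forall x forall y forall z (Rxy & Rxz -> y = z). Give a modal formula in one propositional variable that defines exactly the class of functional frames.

The condition is partial functionality. The CD schema ◇p → □p defines it.
Suppose ◇p→□p is valid. Take Rxy, Rxz and set V(p)={y}. Then ◇p at x, so □p at x, so p at z, i.e. z=y.

◇p → □p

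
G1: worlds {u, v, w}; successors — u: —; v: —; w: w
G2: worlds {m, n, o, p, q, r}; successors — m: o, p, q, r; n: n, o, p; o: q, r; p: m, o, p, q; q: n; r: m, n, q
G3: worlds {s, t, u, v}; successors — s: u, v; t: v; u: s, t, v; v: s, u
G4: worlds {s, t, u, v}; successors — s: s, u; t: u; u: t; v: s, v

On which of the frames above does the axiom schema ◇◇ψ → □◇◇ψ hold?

Frame correspondent (Sahlqvist): ∀x ∀y ∀z ((xR²y ∧ xRz) → ∃w (y = w ∧ zR²w)) — i.e. a generalized confluence (Geach) condition.
G1: condition met.
G2: fails — mR²m, mRq but no w with m=w and qR²w.
G3: fails — sR²t, sRu but no w with t=w and uR²w.
G4: fails — sR²s, sRu but no w with s=w and uR²w.
Valid on: G1.

G1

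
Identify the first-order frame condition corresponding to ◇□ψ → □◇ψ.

Suppose ◇□ψ→□◇ψ is valid. Take Rxy, Rxz and set V(ψ)={w : Ryw}. Then □ψ at y so ◇□ψ at x, so □◇ψ at x, so ◇ψ at z, giving w with Rzw and Ryw.
Conversely, on a frame with convergence the schema holds at every world under every valuation.
So the correspondent is convergence.

convergence: ∀x ∀y ∀z (Rxy ∧ Rxz → ∃w (Ryw ∧ Rzw))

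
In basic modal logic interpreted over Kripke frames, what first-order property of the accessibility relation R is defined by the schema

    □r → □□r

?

Suppose □r→□□r is valid. Take Rxy, Ryz and set V(r)={w : Rxw}. Then □r at x, so □□r at x, so □r at y, so r at z, i.e. Rxz.

transitivity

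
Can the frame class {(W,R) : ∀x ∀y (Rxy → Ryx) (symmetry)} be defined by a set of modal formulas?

Yes: it is symmetry, defined by the B schema p → □◇p.
Suppose p→□◇p is valid. Take Rxy and set V(p)={x}. Then p at x, so □◇p at x, so ◇p at y, so some z with Ryz has p; z=x, i.e. Ryx.

Yes, by p → □◇p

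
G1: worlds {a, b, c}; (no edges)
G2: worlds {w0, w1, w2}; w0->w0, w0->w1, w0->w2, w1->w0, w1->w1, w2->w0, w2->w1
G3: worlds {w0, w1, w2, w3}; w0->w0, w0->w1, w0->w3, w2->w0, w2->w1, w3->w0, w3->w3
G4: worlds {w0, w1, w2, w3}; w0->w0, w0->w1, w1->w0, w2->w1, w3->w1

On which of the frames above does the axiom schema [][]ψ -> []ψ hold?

G1, G2, G3

This is the axiom for density; its first-order frame correspondent is forall x forall y (Rxy -> exists z (Rxz & Rzy)).
G1: satisfies the condition.
G2: satisfies the condition.
G3: satisfies the condition.
G4: fails — Rw3w1 but no z with Rw3z and Rzw1.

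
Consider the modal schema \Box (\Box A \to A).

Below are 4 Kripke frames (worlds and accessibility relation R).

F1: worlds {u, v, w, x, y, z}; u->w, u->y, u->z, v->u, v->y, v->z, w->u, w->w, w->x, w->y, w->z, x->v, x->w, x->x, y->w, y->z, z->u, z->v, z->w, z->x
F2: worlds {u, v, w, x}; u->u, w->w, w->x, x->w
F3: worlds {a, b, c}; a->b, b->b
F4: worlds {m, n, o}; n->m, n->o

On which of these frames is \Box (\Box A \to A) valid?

Frame correspondent (Sahlqvist): \forall x \forall y (Rxy \to Ryy) — i.e. shift-reflexivity.
F1: fails — Rvz but not Rzz.
F2: fails — Rwx but not Rxx.
F3: condition met.
F4: fails — Rno but not Roo.
Valid on: F3.

F3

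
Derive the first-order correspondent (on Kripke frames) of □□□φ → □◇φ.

This is a Sahlqvist (Geach-type) schema ◇^0□^3φ → □^1◇^1φ.
Minimal-valuation argument: fix x; take any y with xR^0y and any z with xR^1z. Set V(φ) to the set of worlds R-reachable from y in exactly 3 steps. Then □^3φ holds at y, so the antecedent holds at x; validity forces ◇^1φ at z, giving a w with zR^1w and yR^3w.
First-order correspondent: ∀x ∀z (xRz → ∃w (xR³w ∧ zRw)).

∀x ∀z (xRz → ∃w (xR³w ∧ zRw))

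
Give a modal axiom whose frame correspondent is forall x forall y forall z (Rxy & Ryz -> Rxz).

This is transitivity; the standard corresponding axiom is 4: □ψ → □□ψ.
Suppose □ψ→□□ψ is valid. Take Rxy, Ryz and set V(ψ)={w : Rxw}. Then □ψ at x, so □□ψ at x, so □ψ at y, so ψ at z, i.e. Rxz.

□ψ → □□ψ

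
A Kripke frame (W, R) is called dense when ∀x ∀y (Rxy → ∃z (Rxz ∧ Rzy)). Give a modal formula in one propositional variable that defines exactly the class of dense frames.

□□r → □r

A defining formula is □□r → □r (the C4 axiom).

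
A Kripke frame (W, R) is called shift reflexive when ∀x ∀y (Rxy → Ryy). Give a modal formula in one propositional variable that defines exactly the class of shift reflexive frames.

□(□p → p)

This is shift-reflexivity; the standard corresponding axiom is T□: □(□p → p).
Suppose □(□p→p) is valid. Take Rxy and set V(p)={w : Ryw}. Then at y, □p holds; since □(□p→p) at x, □p→p at y, so p at y, i.e. Ryy.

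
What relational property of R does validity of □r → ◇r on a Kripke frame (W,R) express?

seriality: ∀x ∃y Rxy

This is the D axiom.
It corresponds to seriality: ∀x ∃y Rxy.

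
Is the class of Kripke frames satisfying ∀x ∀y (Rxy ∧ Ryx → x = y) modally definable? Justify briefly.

Not definable by any modal formula

Modal frame validity is preserved under surjective bounded morphisms.
The 6-cycle (worlds a,b,c,d,e,f with a→b→c→d→e→f→a) is antisymmetric. Sending even-indexed worlds to a and odd-indexed worlds to b is a surjective bounded morphism onto the two-world frame with a↔b, which is not antisymmetric.
Hence antisymmetry is not modally definable.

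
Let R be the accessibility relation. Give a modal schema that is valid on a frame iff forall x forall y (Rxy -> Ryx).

r → □◇r

This is symmetry; the standard corresponding axiom is B: r → □◇r.
Suppose r→□◇r is valid. Take Rxy and set V(r)={x}. Then r at x, so □◇r at x, so ◇r at y, so some z with Ryz has r; z=x, i.e. Ryx.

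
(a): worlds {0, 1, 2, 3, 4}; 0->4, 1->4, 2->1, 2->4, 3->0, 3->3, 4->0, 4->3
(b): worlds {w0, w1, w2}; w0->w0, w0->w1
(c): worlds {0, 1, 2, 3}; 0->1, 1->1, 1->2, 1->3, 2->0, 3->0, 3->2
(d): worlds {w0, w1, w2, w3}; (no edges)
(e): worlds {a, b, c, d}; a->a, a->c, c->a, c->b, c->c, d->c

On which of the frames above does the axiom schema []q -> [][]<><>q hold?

(c), (d)

The schema corresponds to a generalized confluence (Geach) condition: forall x forall z (x R^2 z -> exists w (xRw & z R^2 w)).
(a): fails — 0R²0 but no w with 0Rw and 0R²w.
(b): fails — w0R²w1 but no w with w0Rw and w1R²w.
(c): holds.
(d): holds.
(e): fails — aR²b but no w with aRw and bR²w.
Valid on: (c), (d).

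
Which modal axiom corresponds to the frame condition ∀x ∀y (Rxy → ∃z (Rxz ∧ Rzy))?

□□r → □r

The condition is density. The C4 schema □□r → □r defines it.
Suppose □□r→□r is valid. Take Rxy and set V(r)={w : xR²w}. Then □□r at x, so □r at x, so r at y, i.e. ∃z(Rxz∧Rzy).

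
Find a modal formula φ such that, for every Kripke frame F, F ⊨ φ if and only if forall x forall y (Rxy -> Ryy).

A defining formula is □(□ψ → ψ) (the T□ axiom).
Suppose □(□ψ→ψ) is valid. Take Rxy and set V(ψ)={w : Ryw}. Then at y, □ψ holds; since □(□ψ→ψ) at x, □ψ→ψ at y, so ψ at y, i.e. Ryy.

□(□ψ → ψ)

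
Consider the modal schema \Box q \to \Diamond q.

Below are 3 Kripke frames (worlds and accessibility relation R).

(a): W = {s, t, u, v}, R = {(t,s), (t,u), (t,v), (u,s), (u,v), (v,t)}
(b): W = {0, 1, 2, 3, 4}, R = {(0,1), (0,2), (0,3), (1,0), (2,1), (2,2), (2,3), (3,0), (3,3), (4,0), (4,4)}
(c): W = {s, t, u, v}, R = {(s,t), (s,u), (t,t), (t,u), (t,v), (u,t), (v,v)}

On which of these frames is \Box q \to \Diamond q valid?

(b), (c)

Frame correspondent (Sahlqvist): \forall x \exists y Rxy — i.e. seriality.
(a): fails — world s has no successor.
(b): ✓.
(c): ✓.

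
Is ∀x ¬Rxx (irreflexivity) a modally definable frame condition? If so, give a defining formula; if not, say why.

No — not modally definable

Modal frame validity is preserved under surjective bounded morphisms.
The 4-cycle (worlds w0,w1,w2,w3 with w0→w1→w2→w3→w0) is irreflexive, and the map sending every world to a single reflexive point • is a surjective bounded morphism (forth: every edge maps to (•,•); back: every world has a successor). So any modal formula valid on the 4-cycle is also valid on the reflexive point, which is not irreflexive.
So the class is not modally definable.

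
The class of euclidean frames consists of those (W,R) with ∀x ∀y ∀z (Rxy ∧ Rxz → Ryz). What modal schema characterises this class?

◇ψ → □◇ψ

This is the Euclidean property; the standard corresponding axiom is 5: ◇ψ → □◇ψ.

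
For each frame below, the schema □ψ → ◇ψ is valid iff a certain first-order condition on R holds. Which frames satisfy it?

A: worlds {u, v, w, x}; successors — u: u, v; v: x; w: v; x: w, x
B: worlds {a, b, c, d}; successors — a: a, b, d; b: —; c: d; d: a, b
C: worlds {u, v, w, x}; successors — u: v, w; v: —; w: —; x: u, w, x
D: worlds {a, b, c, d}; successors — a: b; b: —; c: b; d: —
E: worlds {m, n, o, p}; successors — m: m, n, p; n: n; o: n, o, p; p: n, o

A, E

The schema corresponds to seriality: ∀x ∃y Rxy.
A: satisfies the condition.
B: fails — world b has no successor.
C: fails — world v has no successor.
D: fails — world b has no successor.
E: satisfies the condition.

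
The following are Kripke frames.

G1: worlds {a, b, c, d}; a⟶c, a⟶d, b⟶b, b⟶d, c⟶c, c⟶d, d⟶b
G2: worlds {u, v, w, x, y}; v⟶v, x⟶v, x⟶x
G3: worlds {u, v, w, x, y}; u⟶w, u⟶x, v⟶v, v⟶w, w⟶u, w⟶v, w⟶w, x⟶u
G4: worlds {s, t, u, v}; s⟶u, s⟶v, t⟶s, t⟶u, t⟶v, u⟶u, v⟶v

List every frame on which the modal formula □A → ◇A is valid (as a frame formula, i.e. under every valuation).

G1, G4

The schema corresponds to seriality: ∀x ∃y Rxy.
G1: holds.
G2: fails — world u has no successor.
G3: fails — world y has no successor.
G4: holds.
Valid on: G1, G4.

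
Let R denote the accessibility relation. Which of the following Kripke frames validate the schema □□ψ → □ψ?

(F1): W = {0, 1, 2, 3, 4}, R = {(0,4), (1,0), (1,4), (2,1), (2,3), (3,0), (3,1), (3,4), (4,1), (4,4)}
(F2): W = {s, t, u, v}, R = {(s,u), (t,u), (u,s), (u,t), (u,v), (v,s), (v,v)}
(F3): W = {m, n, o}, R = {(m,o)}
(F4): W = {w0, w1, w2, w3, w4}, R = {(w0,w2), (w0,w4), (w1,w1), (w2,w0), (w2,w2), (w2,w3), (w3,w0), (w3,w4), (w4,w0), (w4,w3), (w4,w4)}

This is the axiom for density; its first-order frame correspondent is ∀x ∀y (Rxy → ∃z (Rxz ∧ Rzy)).
(F1): fails — R10 but no z with R1z and Rz0.
(F2): fails — Rut but no z with Ruz and Rzt.
(F3): fails — Rmo but no z with Rmz and Rzo.
(F4): satisfies the condition.
Valid on: (F4).

(F4)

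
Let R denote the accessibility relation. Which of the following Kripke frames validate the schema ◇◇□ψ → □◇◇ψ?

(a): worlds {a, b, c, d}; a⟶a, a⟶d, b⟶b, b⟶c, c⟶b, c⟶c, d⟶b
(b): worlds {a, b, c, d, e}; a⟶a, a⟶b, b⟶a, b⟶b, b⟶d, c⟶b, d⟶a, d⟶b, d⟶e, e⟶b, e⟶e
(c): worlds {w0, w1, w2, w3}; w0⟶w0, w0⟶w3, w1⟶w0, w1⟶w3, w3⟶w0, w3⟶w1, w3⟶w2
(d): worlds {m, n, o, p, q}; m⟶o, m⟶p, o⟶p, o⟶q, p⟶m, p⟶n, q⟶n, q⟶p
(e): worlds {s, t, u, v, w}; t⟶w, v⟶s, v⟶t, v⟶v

(b)

This is the axiom for a generalized confluence (Geach) condition; its first-order frame correspondent is ∀x ∀y ∀z ((xR²y ∧ xRz) → ∃w (yRw ∧ zR²w)).
(a): fails — aR²a, aRd but no w with aRw and dR²w.
(b): ✓.
(c): fails — w0R²w2, w0Rw0 but no w with w2Rw and w0R²w.
(d): fails — mR²n, mRo but no w with nRw and oR²w.
(e): fails — vR²s, vRs but no w* with sRw* and sR²w*.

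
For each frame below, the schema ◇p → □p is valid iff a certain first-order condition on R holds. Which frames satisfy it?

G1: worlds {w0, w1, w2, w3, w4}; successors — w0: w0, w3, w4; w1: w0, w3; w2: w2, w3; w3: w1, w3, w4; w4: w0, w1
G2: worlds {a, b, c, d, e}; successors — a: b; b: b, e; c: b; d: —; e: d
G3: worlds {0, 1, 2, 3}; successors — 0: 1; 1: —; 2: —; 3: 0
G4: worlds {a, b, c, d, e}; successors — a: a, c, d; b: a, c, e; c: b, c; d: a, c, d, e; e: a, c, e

Frame correspondent (Sahlqvist): ∀x ∀y ∀z (Rxy ∧ Rxz → y = z) — i.e. partial functionality.
G1: fails — w0 sees both w0 and w3.
G2: fails — b sees both b and e.
G3: condition met.
G4: fails — a sees both a and c.

G3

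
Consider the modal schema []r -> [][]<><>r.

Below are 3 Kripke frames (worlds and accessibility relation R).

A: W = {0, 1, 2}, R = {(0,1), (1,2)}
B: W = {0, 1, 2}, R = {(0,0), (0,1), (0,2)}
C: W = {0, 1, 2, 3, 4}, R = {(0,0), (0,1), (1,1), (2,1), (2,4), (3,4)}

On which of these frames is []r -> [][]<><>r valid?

The schema corresponds to a generalized confluence (Geach) condition: forall x forall z (x R^2 z -> exists w (xRw & z R^2 w)).
A: fails — 0R²2 but no w with 0Rw and 2R²w.
B: fails — 0R²1 but no w with 0Rw and 1R²w.
C: satisfies the condition.

C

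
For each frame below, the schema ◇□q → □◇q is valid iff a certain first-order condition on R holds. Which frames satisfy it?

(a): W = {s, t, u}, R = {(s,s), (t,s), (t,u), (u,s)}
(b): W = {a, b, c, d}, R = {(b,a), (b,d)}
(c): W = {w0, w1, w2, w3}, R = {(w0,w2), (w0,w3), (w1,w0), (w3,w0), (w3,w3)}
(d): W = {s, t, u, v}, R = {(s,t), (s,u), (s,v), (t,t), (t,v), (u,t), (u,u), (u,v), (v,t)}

(a), (d)

This is the axiom for convergence; its first-order frame correspondent is ∀x ∀y ∀z (Rxy ∧ Rxz → ∃w (Ryw ∧ Rzw)).
(a): satisfies the condition.
(b): fails — Rba and Rba but a and a have no common successor.
(c): fails — Rw0w2 and Rw0w2 but w2 and w2 have no common successor.
(d): satisfies the condition.
Valid on: (a), (d).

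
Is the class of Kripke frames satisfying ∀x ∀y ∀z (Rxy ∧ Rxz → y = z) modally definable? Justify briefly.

Yes: it is partial functionality, defined by the CD schema ◇p → □p.
Suppose ◇p→□p is valid. Take Rxy, Rxz and set V(p)={y}. Then ◇p at x, so □p at x, so p at z, i.e. z=y.

Yes — defined by ◇p → □p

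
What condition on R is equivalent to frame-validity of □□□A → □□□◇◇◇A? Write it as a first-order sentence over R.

This is a Sahlqvist (Geach-type) schema ◇^0□^3A → □^3◇^3A.
Minimal-valuation argument: fix x; take any y with xR^0y and any z with xR^3z. Set V(A) to the set of worlds R-reachable from y in exactly 3 steps. Then □^3A holds at y, so the antecedent holds at x; validity forces ◇^3A at z, giving a w with zR^3w and yR^3w.
First-order correspondent: ∀x ∀z (xR³z → ∃w (xR³w ∧ zR³w)).

∀x ∀z (xR³z → ∃w (xR³w ∧ zR³w))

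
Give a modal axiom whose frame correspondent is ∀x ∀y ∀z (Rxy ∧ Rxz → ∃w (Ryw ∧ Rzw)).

◇□r → □◇r

This is convergence; the standard corresponding axiom is .2: ◇□r → □◇r.
Suppose ◇□r→□◇r is valid. Take Rxy, Rxz and set V(r)={w : Ryw}. Then □r at y so ◇□r at x, so □◇r at x, so ◇r at z, giving w with Rzw and Ryw.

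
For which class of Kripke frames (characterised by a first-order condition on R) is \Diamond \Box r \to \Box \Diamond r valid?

Suppose ◇□r→□◇r is valid. Take Rxy, Rxz and set V(r)={w : Ryw}. Then □r at y so ◇□r at x, so □◇r at x, so ◇r at z, giving w with Rzw and Ryw.

Convergence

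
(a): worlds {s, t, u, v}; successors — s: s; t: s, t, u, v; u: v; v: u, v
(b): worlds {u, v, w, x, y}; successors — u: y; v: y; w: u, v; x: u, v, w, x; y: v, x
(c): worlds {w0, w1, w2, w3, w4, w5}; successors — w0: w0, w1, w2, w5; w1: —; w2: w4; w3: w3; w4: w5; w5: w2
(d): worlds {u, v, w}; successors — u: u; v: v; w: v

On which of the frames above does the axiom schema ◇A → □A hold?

(d)

Frame correspondent (Sahlqvist): ∀x ∀y ∀z (Rxy ∧ Rxz → y = z) — i.e. partial functionality.
(a): fails — t sees both s and t.
(b): fails — w sees both u and v.
(c): fails — w0 sees both w0 and w1.
(d): holds.
Valid on: (d).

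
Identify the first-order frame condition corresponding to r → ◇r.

Replacing r by ¬r and contraposing gives the equivalent schema □r → r.
Suppose □r→r is valid. At any x set V(r)={w : Rxw}. Then □r holds at x, so r holds at x, i.e. Rxx.

reflexivity: ∀x Rxx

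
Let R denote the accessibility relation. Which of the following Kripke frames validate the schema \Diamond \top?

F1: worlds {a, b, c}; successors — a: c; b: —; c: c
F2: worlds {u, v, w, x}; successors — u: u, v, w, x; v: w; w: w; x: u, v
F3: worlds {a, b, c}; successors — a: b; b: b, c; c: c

F2, F3

Frame correspondent (Sahlqvist): \forall x \exists y Rxy — i.e. seriality.
F1: fails — world b has no successor.
F2: holds.
F3: holds.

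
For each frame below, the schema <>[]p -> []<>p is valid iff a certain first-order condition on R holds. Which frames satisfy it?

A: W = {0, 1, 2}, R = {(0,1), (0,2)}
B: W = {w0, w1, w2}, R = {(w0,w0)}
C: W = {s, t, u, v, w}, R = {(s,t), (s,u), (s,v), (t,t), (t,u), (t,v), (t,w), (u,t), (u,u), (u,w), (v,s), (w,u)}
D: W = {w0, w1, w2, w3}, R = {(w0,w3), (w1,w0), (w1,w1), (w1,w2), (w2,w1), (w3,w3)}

Frame correspondent (Sahlqvist): forall x forall y forall z (Rxy & Rxz -> exists w (Ryw & Rzw)) — i.e. convergence.
A: fails — R01 and R01 but 1 and 1 have no common successor.
B: holds.
C: fails — Rsv and Rsu but v and u have no common successor.
D: fails — Rw1w2 and Rw1w0 but w2 and w0 have no common successor.

B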